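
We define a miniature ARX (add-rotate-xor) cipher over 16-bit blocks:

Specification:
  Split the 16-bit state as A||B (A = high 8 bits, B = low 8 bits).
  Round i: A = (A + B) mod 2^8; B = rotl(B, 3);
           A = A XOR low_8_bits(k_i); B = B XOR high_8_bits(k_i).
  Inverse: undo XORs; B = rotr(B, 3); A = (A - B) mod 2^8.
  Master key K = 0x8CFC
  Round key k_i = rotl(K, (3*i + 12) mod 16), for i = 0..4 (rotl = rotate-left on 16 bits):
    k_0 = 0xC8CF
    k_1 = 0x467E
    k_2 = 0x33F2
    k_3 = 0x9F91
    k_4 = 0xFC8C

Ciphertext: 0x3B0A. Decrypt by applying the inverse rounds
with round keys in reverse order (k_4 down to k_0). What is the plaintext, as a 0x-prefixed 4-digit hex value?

0x158D

s_0 = ciphertext = 0x3B0A
s_1 = InvRound(s_0, k_4) = 0xD9DE
s_2 = InvRound(s_1, k_3) = 0x2028
s_3 = InvRound(s_2, k_2) = 0x6F63
s_4 = InvRound(s_3, k_1) = 0x6DA4
s_5 = InvRound(s_4, k_0) = 0x158D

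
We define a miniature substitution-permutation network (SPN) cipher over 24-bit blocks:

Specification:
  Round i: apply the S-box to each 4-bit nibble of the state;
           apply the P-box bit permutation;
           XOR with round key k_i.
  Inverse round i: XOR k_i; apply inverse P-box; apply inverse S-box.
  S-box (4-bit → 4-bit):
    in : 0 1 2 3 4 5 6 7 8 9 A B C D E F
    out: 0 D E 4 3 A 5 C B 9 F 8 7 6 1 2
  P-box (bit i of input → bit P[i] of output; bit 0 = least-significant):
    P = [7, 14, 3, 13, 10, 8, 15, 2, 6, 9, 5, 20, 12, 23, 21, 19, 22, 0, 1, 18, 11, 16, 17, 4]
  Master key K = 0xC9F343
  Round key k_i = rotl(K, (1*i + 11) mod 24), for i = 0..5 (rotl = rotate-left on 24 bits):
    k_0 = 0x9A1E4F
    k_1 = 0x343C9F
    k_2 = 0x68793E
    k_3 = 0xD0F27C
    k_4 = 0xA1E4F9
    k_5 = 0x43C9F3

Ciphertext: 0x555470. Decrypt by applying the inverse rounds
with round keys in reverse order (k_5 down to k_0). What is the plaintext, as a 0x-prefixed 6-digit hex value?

s_0 = ciphertext = 0x555470
s_1 = InvRound(s_0, k_5) = 0x62EBCE
s_2 = InvRound(s_1, k_4) = 0xACFD80
s_3 = InvRound(s_2, k_3) = 0x997A86
s_4 = InvRound(s_3, k_2) = 0x5ED2F6
s_5 = InvRound(s_4, k_1) = 0x647C62
s_6 = InvRound(s_5, k_0) = 0x3822B2

0x3822B2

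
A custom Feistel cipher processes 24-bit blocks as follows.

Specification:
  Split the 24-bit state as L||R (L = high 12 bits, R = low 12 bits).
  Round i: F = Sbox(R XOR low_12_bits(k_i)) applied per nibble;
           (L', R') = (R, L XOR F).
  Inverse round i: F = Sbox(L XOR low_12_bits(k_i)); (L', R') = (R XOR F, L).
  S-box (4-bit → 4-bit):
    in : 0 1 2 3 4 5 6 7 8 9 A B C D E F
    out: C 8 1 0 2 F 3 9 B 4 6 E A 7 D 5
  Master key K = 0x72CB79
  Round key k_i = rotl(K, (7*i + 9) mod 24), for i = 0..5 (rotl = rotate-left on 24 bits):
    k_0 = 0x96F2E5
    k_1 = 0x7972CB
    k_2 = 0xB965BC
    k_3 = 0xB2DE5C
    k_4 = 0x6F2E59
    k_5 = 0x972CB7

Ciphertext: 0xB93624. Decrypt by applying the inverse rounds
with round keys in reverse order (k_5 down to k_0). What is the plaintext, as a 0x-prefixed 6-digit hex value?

0x016BE9

s_0 = ciphertext = 0xB93624
s_1 = InvRound(s_0, k_5) = 0xF36B93
s_2 = InvRound(s_1, k_4) = 0x3A6F36
s_3 = InvRound(s_2, k_3) = 0x8603A6
s_4 = InvRound(s_3, k_2) = 0x4DC860
s_5 = InvRound(s_4, k_1) = 0xBE94DC
s_6 = InvRound(s_5, k_0) = 0x016BE9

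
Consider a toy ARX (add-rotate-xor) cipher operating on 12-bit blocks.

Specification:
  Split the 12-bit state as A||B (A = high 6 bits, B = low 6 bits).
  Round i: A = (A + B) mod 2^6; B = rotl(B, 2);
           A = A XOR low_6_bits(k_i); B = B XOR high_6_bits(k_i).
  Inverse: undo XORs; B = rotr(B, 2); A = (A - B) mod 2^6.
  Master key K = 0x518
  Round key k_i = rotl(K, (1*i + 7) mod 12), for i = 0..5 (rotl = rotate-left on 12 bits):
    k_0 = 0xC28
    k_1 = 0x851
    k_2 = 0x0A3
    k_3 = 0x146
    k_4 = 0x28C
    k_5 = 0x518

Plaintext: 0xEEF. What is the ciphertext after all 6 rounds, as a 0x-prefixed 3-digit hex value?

0xB0A

s_0 = plaintext = 0xEEF
s_1 = Round(s_0, k_0) = 0x08E
s_2 = Round(s_1, k_1) = 0x059
s_3 = Round(s_2, k_2) = 0xE67
s_4 = Round(s_3, k_3) = 0x99B
s_5 = Round(s_4, k_4) = 0x367
s_6 = Round(s_5, k_5) = 0xB0A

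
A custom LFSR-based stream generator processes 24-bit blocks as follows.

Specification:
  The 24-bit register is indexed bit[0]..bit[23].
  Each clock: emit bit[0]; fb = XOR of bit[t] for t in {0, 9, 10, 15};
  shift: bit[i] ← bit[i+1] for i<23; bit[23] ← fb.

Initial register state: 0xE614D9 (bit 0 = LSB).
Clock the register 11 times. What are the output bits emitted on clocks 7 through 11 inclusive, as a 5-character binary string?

reg_0 = 0xE614D9
clock 1: out=1, reg = 0x730A6C
clock 2: out=0, reg = 0xB98536
clock 3: out=0, reg = 0x5CC29B
clock 4: out=1, reg = 0xAE614D
clock 5: out=1, reg = 0xD730A6
clock 6: out=0, reg = 0x6B9853
clock 7: out=1, reg = 0x35CC29
clock 8: out=1, reg = 0x9AE614
clock 9: out=0, reg = 0xCD730A
clock 10: out=0, reg = 0xE6B985
clock 11: out=1, reg = 0x735CC2

11001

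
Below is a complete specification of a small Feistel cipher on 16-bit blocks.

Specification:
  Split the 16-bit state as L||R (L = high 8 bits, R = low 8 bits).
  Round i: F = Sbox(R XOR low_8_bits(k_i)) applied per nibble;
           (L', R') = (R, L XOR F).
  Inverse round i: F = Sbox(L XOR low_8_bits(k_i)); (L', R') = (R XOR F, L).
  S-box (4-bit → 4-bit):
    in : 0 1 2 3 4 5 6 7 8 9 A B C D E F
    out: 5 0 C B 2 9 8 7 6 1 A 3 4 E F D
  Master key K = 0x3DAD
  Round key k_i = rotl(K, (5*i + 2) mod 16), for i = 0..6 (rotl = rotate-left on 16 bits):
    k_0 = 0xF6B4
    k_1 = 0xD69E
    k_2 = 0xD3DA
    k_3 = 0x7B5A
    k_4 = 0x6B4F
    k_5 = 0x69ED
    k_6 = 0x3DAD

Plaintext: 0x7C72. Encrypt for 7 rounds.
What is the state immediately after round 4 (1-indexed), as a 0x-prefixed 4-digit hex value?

s_0 = plaintext = 0x7C72
s_1 = Round(s_0, k_0) = 0x7234
s_2 = Round(s_1, k_1) = 0x34D8
s_3 = Round(s_2, k_2) = 0xD868
s_4 = Round(s_3, k_3) = 0x6864
s_5 = Round(s_4, k_4) = 0x64AB
s_6 = Round(s_5, k_5) = 0xAB4C
s_7 = Round(s_6, k_6) = 0x4C5B

0x6864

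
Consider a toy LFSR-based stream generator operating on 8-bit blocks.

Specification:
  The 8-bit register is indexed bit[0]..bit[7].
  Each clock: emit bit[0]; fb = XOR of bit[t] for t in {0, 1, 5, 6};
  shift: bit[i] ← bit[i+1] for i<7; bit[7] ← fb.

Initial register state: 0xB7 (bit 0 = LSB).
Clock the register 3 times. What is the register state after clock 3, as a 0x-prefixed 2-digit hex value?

reg_0 = 0xB7
clock 1: out=1, reg = 0xDB
clock 2: out=1, reg = 0xED
clock 3: out=1, reg = 0xF6

0xF6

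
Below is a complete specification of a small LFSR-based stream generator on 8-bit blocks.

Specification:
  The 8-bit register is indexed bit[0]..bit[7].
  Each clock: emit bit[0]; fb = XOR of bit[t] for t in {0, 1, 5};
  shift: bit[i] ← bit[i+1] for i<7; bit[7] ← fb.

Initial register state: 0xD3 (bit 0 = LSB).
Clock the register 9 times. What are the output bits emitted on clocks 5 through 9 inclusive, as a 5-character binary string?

10110

reg_0 = 0xD3
clock 1: out=1, reg = 0x69
clock 2: out=1, reg = 0x34
clock 3: out=0, reg = 0x9A
clock 4: out=0, reg = 0xCD
clock 5: out=1, reg = 0xE6
clock 6: out=0, reg = 0x73
clock 7: out=1, reg = 0xB9
clock 8: out=1, reg = 0x5C
clock 9: out=0, reg = 0x2E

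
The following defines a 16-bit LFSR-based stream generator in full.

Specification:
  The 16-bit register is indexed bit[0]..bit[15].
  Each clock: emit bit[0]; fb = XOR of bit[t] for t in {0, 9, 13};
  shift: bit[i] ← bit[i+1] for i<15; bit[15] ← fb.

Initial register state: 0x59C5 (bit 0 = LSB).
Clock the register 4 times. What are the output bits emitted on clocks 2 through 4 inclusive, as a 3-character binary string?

reg_0 = 0x59C5
clock 1: out=1, reg = 0xACE2
clock 2: out=0, reg = 0xD671
clock 3: out=1, reg = 0x6B38
clock 4: out=0, reg = 0x359C

010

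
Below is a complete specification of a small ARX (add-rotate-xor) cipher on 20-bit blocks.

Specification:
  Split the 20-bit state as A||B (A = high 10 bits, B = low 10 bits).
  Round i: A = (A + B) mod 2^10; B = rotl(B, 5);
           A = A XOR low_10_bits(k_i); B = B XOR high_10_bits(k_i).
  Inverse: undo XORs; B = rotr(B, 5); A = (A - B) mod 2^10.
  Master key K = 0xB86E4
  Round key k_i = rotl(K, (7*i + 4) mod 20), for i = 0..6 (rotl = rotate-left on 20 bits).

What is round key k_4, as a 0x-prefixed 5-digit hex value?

0xE4B86

K = 0xB86E4
k_0 = rotl(K, (7*0+4) mod 20) = rotl(K, 4) = 0x86E4B
k_1 = rotl(K, (7*1+4) mod 20) = rotl(K, 11) = 0x725C3
k_2 = rotl(K, (7*2+4) mod 20) = rotl(K, 18) = 0x2E1B9
k_3 = rotl(K, (7*3+4) mod 20) = rotl(K, 5) = 0x0DC97
k_4 = rotl(K, (7*4+4) mod 20) = rotl(K, 12) = 0xE4B86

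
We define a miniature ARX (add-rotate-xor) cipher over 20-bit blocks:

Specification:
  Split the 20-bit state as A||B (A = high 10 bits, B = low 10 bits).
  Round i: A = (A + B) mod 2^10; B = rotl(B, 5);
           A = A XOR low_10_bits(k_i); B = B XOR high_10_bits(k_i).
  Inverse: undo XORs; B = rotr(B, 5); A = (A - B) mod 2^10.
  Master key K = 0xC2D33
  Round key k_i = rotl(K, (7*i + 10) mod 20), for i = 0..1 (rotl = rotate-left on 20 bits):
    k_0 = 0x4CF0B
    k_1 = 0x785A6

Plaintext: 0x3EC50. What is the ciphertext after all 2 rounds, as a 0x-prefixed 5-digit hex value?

s_0 = plaintext = 0x3EC50
s_1 = Round(s_0, k_0) = 0x90331
s_2 = Round(s_1, k_1) = 0x35FD8

0x35FD8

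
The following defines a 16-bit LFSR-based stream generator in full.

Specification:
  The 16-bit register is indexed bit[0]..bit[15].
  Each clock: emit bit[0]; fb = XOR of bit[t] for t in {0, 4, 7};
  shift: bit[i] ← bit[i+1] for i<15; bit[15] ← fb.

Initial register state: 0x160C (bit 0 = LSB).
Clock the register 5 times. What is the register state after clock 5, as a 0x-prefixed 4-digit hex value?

reg_0 = 0x160C
clock 1: out=0, reg = 0x0B06
clock 2: out=0, reg = 0x0583
clock 3: out=1, reg = 0x02C1
clock 4: out=1, reg = 0x0160
clock 5: out=0, reg = 0x00B0

0x00B0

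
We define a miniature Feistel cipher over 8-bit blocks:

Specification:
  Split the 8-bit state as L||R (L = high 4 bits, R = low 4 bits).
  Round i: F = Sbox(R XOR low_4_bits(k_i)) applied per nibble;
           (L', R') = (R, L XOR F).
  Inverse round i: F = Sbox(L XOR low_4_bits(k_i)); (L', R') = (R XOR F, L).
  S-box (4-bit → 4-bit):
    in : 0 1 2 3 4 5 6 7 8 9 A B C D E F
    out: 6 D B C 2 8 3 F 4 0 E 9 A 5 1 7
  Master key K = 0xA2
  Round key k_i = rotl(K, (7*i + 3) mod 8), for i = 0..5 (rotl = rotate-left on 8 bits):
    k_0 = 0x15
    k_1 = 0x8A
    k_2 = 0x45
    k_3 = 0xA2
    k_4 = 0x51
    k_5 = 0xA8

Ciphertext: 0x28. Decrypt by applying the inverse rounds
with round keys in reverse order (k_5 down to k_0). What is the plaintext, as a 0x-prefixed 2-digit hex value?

s_0 = ciphertext = 0x28
s_1 = InvRound(s_0, k_5) = 0x62
s_2 = InvRound(s_1, k_4) = 0xD6
s_3 = InvRound(s_2, k_3) = 0x1D
s_4 = InvRound(s_3, k_2) = 0xF1
s_5 = InvRound(s_4, k_1) = 0x9F
s_6 = InvRound(s_5, k_0) = 0x59

0x59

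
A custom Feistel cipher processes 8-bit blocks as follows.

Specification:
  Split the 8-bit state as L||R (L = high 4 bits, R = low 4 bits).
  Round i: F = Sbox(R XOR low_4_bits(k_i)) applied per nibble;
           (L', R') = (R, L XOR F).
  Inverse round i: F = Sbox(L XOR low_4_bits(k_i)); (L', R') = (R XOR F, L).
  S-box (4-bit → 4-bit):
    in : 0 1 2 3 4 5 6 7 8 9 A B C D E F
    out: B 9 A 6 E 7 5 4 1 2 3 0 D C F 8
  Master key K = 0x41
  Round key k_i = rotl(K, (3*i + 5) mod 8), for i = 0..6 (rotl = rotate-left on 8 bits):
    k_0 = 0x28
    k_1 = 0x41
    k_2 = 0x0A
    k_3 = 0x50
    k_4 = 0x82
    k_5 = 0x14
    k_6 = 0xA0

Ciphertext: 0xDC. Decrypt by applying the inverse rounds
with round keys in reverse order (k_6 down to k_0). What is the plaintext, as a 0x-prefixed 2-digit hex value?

s_0 = ciphertext = 0xDC
s_1 = InvRound(s_0, k_6) = 0x0D
s_2 = InvRound(s_1, k_5) = 0x30
s_3 = InvRound(s_2, k_4) = 0x93
s_4 = InvRound(s_3, k_3) = 0x19
s_5 = InvRound(s_4, k_2) = 0x91
s_6 = InvRound(s_5, k_1) = 0x09
s_7 = InvRound(s_6, k_0) = 0x80

0x80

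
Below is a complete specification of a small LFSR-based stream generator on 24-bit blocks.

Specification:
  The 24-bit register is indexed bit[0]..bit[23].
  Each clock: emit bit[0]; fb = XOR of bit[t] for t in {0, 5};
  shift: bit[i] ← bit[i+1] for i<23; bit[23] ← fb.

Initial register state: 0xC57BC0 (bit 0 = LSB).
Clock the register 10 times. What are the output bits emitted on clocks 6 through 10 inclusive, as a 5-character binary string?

01111

reg_0 = 0xC57BC0
clock 1: out=0, reg = 0x62BDE0
clock 2: out=0, reg = 0xB15EF0
clock 3: out=0, reg = 0xD8AF78
clock 4: out=0, reg = 0xEC57BC
clock 5: out=0, reg = 0xF62BDE
clock 6: out=0, reg = 0x7B15EF
clock 7: out=1, reg = 0x3D8AF7
clock 8: out=1, reg = 0x1EC57B
clock 9: out=1, reg = 0x0F62BD
clock 10: out=1, reg = 0x07B15E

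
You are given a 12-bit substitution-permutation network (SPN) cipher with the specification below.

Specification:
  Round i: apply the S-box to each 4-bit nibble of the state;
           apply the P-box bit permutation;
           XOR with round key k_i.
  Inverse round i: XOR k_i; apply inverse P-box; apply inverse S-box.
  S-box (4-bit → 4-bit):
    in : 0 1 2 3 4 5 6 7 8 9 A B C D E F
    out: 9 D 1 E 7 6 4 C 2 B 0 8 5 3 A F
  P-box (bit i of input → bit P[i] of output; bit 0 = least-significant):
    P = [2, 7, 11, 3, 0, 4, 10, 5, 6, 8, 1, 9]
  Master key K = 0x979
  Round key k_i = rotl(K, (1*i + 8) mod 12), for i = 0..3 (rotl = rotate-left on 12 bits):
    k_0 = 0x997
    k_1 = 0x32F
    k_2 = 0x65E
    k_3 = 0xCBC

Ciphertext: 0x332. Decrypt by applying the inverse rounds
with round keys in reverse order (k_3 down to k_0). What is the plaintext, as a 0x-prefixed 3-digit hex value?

s_0 = ciphertext = 0x332
s_1 = InvRound(s_0, k_3) = 0x36F
s_2 = InvRound(s_1, k_2) = 0x8FA
s_3 = InvRound(s_2, k_1) = 0x9D4
s_4 = InvRound(s_3, k_0) = 0xC2A

0xC2A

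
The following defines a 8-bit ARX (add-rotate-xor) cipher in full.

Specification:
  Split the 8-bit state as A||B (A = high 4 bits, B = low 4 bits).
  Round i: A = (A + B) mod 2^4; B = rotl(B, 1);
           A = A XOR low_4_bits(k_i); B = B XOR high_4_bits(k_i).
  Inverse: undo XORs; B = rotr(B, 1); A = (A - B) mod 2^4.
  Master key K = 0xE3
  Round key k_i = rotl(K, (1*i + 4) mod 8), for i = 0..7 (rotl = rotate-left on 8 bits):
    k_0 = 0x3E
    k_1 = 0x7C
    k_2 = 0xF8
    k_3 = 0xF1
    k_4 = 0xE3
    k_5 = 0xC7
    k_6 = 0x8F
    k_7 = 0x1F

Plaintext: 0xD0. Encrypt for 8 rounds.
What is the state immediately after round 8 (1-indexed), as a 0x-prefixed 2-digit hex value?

s_0 = plaintext = 0xD0
s_1 = Round(s_0, k_0) = 0x33
s_2 = Round(s_1, k_1) = 0xA1
s_3 = Round(s_2, k_2) = 0x3D
s_4 = Round(s_3, k_3) = 0x14
s_5 = Round(s_4, k_4) = 0x66
s_6 = Round(s_5, k_5) = 0xB0
s_7 = Round(s_6, k_6) = 0x48
s_8 = Round(s_7, k_7) = 0x30

0x30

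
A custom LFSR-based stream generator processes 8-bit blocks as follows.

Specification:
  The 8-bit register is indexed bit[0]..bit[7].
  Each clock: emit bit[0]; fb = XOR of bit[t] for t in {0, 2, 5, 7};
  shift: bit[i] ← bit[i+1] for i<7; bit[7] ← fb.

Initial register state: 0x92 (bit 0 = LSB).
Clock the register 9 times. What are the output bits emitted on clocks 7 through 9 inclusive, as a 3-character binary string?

011

reg_0 = 0x92
clock 1: out=0, reg = 0xC9
clock 2: out=1, reg = 0x64
clock 3: out=0, reg = 0x32
clock 4: out=0, reg = 0x99
clock 5: out=1, reg = 0x4C
clock 6: out=0, reg = 0xA6
clock 7: out=0, reg = 0xD3
clock 8: out=1, reg = 0x69
clock 9: out=1, reg = 0x34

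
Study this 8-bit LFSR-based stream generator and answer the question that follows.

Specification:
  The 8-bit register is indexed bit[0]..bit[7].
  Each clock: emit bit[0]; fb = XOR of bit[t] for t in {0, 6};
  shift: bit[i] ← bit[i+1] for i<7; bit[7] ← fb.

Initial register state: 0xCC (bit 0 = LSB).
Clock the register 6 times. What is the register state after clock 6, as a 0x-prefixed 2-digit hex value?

0x0F

reg_0 = 0xCC
clock 1: out=0, reg = 0xE6
clock 2: out=0, reg = 0xF3
clock 3: out=1, reg = 0x79
clock 4: out=1, reg = 0x3C
clock 5: out=0, reg = 0x1E
clock 6: out=0, reg = 0x0F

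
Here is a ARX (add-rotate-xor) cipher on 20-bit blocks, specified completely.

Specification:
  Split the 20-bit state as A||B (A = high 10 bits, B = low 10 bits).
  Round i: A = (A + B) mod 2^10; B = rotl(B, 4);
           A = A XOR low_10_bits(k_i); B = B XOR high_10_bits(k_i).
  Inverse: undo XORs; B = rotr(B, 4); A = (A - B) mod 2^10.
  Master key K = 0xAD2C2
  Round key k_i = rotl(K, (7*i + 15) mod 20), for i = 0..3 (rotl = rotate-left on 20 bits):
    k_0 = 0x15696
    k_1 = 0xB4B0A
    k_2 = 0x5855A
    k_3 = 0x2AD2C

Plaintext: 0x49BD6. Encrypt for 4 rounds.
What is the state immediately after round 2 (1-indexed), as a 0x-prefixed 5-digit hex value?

0x2B976

s_0 = plaintext = 0x49BD6
s_1 = Round(s_0, k_0) = 0x9A93A
s_2 = Round(s_1, k_1) = 0x2B976
s_3 = Round(s_2, k_2) = 0xDFA04
s_4 = Round(s_3, k_3) = 0x2B8E3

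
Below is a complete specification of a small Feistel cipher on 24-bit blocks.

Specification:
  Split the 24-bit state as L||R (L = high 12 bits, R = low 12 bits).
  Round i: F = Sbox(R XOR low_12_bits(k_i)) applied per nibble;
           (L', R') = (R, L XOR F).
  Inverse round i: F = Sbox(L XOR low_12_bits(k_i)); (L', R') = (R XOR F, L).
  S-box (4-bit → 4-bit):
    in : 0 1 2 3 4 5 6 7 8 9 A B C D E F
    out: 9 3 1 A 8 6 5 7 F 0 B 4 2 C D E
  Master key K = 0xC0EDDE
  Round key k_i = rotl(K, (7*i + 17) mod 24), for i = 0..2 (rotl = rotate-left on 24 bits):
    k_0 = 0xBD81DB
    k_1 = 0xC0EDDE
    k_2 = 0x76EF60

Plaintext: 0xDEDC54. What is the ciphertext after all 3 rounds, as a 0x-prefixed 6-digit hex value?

s_0 = plaintext = 0xDEDC54
s_1 = Round(s_0, k_0) = 0xC54113
s_2 = Round(s_1, k_1) = 0x113E78
s_3 = Round(s_2, k_2) = 0xE7822C

0xE7822C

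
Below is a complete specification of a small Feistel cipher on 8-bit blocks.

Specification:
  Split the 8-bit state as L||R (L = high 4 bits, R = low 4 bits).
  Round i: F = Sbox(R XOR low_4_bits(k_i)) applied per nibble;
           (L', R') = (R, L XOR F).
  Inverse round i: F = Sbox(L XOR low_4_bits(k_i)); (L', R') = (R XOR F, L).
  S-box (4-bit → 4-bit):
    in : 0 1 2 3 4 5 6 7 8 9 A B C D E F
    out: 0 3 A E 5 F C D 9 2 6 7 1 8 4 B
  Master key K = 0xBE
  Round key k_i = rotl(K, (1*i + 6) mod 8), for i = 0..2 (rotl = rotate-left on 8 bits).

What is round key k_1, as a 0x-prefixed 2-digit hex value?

0x5F

K = 0xBE
k_0 = rotl(K, (1*0+6) mod 8) = rotl(K, 6) = 0xAF
k_1 = rotl(K, (1*1+6) mod 8) = rotl(K, 7) = 0x5F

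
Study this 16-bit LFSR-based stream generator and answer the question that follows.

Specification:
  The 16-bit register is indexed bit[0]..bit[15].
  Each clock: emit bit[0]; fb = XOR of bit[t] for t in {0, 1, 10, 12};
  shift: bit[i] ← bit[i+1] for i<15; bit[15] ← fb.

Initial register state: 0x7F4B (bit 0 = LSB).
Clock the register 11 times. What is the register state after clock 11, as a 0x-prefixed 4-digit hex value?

reg_0 = 0x7F4B
clock 1: out=1, reg = 0x3FA5
clock 2: out=1, reg = 0x9FD2
clock 3: out=0, reg = 0xCFE9
clock 4: out=1, reg = 0x67F4
clock 5: out=0, reg = 0xB3FA
clock 6: out=0, reg = 0x59FD
clock 7: out=1, reg = 0x2CFE
clock 8: out=0, reg = 0x167F
clock 9: out=1, reg = 0x0B3F
clock 10: out=1, reg = 0x059F
clock 11: out=1, reg = 0x82CF

0x82CF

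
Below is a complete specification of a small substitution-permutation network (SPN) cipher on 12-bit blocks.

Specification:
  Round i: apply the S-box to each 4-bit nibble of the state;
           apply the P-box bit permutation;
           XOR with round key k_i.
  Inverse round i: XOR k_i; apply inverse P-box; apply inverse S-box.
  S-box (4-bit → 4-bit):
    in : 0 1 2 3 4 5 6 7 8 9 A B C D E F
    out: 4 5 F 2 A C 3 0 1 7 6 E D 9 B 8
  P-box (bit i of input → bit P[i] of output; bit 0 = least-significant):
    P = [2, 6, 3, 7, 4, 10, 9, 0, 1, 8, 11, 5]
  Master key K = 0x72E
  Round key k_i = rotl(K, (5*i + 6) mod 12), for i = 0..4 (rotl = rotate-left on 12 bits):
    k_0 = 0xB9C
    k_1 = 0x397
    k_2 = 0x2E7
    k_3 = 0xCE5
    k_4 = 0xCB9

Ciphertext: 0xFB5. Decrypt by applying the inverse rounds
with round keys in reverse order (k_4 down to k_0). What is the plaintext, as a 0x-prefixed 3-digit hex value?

0xFF6

s_0 = ciphertext = 0xFB5
s_1 = InvRound(s_0, k_4) = 0x301
s_2 = InvRound(s_1, k_3) = 0xBAE
s_3 = InvRound(s_2, k_2) = 0xAFA
s_4 = InvRound(s_3, k_1) = 0xBF9
s_5 = InvRound(s_4, k_0) = 0xFF6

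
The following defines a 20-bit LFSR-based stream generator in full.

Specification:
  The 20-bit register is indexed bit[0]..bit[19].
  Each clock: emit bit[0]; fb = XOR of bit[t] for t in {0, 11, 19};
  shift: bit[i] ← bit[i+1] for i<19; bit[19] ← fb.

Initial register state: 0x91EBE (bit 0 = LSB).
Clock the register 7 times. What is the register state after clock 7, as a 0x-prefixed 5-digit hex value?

reg_0 = 0x91EBE
clock 1: out=0, reg = 0x48F5F
clock 2: out=1, reg = 0x247AF
clock 3: out=1, reg = 0x923D7
clock 4: out=1, reg = 0x491EB
clock 5: out=1, reg = 0xA48F5
clock 6: out=1, reg = 0xD247A
clock 7: out=0, reg = 0xE923D

0xE923D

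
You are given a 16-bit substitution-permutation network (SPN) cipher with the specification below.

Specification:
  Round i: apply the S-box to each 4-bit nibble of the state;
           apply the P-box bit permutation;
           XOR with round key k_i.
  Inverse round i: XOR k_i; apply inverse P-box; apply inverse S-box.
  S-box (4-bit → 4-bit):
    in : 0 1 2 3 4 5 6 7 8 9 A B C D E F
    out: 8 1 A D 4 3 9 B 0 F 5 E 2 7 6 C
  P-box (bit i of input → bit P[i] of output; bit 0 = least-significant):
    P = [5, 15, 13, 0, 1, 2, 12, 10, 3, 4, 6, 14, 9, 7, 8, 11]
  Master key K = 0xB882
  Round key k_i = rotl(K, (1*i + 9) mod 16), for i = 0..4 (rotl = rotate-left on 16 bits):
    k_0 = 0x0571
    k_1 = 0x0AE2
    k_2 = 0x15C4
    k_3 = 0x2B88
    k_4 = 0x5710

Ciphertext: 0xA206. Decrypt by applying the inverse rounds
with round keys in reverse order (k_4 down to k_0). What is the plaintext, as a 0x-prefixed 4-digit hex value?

s_0 = ciphertext = 0xA206
s_1 = InvRound(s_0, k_4) = 0x429E
s_2 = InvRound(s_1, k_3) = 0xF254
s_3 = InvRound(s_2, k_2) = 0xD20E
s_4 = InvRound(s_3, k_1) = 0x23E5
s_5 = InvRound(s_4, k_0) = 0x5C24

0x5C24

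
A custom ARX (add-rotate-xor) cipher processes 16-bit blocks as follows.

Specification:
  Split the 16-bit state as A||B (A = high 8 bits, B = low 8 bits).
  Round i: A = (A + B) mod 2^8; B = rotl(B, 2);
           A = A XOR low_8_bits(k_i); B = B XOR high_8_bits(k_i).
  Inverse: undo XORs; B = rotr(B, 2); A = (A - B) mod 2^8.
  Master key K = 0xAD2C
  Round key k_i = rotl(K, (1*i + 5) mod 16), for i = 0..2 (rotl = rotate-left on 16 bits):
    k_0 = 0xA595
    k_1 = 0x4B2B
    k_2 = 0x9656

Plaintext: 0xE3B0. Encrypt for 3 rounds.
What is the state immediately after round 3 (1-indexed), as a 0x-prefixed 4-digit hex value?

s_0 = plaintext = 0xE3B0
s_1 = Round(s_0, k_0) = 0x0667
s_2 = Round(s_1, k_1) = 0x46D6
s_3 = Round(s_2, k_2) = 0x4ACD

0x4ACD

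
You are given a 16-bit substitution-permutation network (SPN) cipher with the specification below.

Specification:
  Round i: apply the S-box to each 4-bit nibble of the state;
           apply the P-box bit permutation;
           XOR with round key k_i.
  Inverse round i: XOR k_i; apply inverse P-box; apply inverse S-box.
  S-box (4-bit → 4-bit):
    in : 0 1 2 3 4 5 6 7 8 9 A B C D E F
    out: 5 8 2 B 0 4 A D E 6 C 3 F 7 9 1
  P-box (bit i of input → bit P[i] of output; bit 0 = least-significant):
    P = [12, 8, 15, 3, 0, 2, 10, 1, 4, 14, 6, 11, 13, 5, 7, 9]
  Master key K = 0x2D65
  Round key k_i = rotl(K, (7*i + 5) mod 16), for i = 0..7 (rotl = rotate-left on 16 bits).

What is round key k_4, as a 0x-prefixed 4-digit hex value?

K = 0x2D65
k_0 = rotl(K, (7*0+5) mod 16) = rotl(K, 5) = 0xACA5
k_1 = rotl(K, (7*1+5) mod 16) = rotl(K, 12) = 0x52D6
k_2 = rotl(K, (7*2+5) mod 16) = rotl(K, 3) = 0x6B29
k_3 = rotl(K, (7*3+5) mod 16) = rotl(K, 10) = 0x94B5
k_4 = rotl(K, (7*4+5) mod 16) = rotl(K, 1) = 0x5ACA

0x5ACA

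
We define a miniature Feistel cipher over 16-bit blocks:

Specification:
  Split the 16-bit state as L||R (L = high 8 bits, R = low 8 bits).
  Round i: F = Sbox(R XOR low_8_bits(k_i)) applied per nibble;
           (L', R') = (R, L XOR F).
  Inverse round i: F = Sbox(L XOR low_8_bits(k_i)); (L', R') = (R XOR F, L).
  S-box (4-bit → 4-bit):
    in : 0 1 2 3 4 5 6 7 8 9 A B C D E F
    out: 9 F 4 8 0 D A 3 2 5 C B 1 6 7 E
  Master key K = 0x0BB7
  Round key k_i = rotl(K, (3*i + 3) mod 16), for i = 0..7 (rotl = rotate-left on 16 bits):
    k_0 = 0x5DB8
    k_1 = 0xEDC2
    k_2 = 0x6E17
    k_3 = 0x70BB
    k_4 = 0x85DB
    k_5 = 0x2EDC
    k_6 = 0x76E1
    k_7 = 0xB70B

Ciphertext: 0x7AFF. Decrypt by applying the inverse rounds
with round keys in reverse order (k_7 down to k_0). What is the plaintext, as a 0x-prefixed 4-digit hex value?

s_0 = ciphertext = 0x7AFF
s_1 = InvRound(s_0, k_7) = 0xC07A
s_2 = InvRound(s_1, k_6) = 0x35C0
s_3 = InvRound(s_2, k_5) = 0xB535
s_4 = InvRound(s_3, k_4) = 0x92B5
s_5 = InvRound(s_4, k_3) = 0xF092
s_6 = InvRound(s_5, k_2) = 0xE1F0
s_7 = InvRound(s_6, k_1) = 0xB8E1
s_8 = InvRound(s_7, k_0) = 0x78B8

0x78B8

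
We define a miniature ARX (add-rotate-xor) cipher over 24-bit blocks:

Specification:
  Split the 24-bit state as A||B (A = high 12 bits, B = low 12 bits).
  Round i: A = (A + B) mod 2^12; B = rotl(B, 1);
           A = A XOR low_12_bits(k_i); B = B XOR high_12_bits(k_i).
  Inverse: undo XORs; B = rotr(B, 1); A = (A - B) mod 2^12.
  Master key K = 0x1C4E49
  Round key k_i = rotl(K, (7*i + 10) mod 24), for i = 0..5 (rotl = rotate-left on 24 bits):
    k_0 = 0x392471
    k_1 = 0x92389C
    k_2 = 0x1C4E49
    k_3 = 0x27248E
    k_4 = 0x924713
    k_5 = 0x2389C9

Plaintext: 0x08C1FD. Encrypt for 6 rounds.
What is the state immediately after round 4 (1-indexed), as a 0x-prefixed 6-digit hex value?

s_0 = plaintext = 0x08C1FD
s_1 = Round(s_0, k_0) = 0x6F8068
s_2 = Round(s_1, k_1) = 0xFFC9F3
s_3 = Round(s_2, k_2) = 0x7A6223
s_4 = Round(s_3, k_3) = 0xD47634
s_5 = Round(s_4, k_4) = 0x46854C
s_6 = Round(s_5, k_5) = 0x07D8A0

0xD47634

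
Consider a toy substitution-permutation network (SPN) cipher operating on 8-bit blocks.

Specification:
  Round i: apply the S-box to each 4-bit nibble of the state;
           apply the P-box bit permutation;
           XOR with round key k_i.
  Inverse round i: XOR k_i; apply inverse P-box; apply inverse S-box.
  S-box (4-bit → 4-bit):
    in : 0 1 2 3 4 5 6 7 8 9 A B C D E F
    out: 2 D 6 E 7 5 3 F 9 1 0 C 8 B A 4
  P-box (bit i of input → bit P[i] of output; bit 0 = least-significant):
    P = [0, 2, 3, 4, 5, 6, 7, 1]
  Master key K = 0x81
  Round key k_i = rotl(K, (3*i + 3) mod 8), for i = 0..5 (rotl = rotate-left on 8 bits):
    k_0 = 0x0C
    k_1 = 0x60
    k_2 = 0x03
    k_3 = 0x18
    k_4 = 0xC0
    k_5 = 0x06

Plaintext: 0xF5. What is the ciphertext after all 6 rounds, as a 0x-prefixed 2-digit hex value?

s_0 = plaintext = 0xF5
s_1 = Round(s_0, k_0) = 0x85
s_2 = Round(s_1, k_1) = 0x4B
s_3 = Round(s_2, k_2) = 0xFB
s_4 = Round(s_3, k_3) = 0x80
s_5 = Round(s_4, k_4) = 0xE6
s_6 = Round(s_5, k_5) = 0x41

0x41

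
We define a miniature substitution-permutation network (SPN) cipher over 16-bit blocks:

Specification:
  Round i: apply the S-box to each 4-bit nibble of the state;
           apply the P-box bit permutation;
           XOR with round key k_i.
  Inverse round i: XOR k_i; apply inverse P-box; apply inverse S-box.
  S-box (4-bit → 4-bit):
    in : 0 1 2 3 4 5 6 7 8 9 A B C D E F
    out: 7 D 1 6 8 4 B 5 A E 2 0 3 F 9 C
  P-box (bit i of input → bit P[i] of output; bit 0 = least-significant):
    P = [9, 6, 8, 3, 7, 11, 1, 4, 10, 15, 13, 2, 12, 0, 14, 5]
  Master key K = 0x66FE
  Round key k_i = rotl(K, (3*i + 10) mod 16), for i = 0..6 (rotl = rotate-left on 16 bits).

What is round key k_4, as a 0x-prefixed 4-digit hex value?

0xBF99

K = 0x66FE
k_0 = rotl(K, (3*0+10) mod 16) = rotl(K, 10) = 0xF99B
k_1 = rotl(K, (3*1+10) mod 16) = rotl(K, 13) = 0xCCDF
k_2 = rotl(K, (3*2+10) mod 16) = rotl(K, 0) = 0x66FE
k_3 = rotl(K, (3*3+10) mod 16) = rotl(K, 3) = 0x37F3
k_4 = rotl(K, (3*4+10) mod 16) = rotl(K, 6) = 0xBF99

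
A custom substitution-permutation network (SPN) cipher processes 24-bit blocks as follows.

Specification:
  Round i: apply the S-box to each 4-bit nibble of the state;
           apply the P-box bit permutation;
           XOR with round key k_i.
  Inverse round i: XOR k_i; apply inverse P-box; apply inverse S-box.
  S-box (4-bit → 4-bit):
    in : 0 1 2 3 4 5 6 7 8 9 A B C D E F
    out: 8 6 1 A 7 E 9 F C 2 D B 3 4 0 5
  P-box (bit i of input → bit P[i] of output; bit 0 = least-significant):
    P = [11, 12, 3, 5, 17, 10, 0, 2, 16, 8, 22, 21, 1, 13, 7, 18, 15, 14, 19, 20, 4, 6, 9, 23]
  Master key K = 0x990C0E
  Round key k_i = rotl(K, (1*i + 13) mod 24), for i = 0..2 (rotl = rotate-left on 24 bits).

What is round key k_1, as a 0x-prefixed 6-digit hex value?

K = 0x990C0E
k_0 = rotl(K, (1*0+13) mod 24) = rotl(K, 13) = 0x81D321
k_1 = rotl(K, (1*1+13) mod 24) = rotl(K, 14) = 0x03A643

0x03A643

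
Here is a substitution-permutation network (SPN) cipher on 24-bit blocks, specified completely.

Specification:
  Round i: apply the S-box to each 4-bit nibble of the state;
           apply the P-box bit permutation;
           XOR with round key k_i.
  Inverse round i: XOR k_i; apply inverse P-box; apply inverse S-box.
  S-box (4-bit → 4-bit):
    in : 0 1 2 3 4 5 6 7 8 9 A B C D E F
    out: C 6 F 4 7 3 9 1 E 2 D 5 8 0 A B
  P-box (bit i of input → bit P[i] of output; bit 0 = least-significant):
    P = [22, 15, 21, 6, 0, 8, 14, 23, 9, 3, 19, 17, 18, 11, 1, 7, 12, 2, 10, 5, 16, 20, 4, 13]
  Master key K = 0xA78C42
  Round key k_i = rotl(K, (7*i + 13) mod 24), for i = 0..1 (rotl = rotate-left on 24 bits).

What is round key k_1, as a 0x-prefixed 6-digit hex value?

0x2A78C4

K = 0xA78C42
k_0 = rotl(K, (7*0+13) mod 24) = rotl(K, 13) = 0x8854F1
k_1 = rotl(K, (7*1+13) mod 24) = rotl(K, 20) = 0x2A78C4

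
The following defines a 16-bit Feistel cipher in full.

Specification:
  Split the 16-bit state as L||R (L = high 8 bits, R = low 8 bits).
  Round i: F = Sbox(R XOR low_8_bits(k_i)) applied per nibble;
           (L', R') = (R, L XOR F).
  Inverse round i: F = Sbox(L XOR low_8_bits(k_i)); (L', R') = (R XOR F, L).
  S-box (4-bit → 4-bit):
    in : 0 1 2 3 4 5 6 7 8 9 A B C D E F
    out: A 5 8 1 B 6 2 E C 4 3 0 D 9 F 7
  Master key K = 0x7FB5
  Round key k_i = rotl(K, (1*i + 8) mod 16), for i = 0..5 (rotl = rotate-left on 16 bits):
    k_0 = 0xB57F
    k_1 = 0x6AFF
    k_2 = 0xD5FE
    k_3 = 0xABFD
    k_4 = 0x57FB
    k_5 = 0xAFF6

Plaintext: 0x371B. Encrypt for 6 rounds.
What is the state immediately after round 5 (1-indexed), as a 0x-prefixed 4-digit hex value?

s_0 = plaintext = 0x371B
s_1 = Round(s_0, k_0) = 0x1B1C
s_2 = Round(s_1, k_1) = 0x1CEA
s_3 = Round(s_2, k_2) = 0xEA47
s_4 = Round(s_3, k_3) = 0x47E9
s_5 = Round(s_4, k_4) = 0xE91F
s_6 = Round(s_5, k_5) = 0x1F1D

0xE91F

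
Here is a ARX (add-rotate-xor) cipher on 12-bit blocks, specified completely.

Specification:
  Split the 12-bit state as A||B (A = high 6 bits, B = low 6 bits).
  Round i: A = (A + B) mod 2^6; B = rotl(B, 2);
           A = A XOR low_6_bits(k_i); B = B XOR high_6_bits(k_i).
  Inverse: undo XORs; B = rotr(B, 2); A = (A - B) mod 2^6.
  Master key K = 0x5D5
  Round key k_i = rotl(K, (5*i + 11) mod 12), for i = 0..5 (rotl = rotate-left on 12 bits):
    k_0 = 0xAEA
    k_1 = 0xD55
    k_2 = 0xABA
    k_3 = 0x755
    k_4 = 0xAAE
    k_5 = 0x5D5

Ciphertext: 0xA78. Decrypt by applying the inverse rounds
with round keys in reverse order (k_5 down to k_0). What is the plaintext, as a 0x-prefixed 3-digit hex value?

0xC15

s_0 = ciphertext = 0xA78
s_1 = InvRound(s_0, k_5) = 0x07B
s_2 = InvRound(s_1, k_4) = 0x6D4
s_3 = InvRound(s_2, k_3) = 0xF12
s_4 = InvRound(s_3, k_2) = 0xE0E
s_5 = InvRound(s_4, k_1) = 0xBFE
s_6 = InvRound(s_5, k_0) = 0xC15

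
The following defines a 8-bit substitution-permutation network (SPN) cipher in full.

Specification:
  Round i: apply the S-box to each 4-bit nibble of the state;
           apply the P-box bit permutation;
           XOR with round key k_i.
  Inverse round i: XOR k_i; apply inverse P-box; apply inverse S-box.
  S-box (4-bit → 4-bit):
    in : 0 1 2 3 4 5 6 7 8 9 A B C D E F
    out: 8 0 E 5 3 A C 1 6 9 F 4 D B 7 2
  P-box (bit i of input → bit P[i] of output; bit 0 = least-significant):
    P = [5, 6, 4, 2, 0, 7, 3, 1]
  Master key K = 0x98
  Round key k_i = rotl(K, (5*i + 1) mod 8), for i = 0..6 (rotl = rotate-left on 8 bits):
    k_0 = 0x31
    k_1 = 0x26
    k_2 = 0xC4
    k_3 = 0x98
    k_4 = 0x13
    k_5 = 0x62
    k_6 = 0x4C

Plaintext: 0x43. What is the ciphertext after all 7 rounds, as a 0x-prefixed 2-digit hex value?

s_0 = plaintext = 0x43
s_1 = Round(s_0, k_0) = 0x80
s_2 = Round(s_1, k_1) = 0xAA
s_3 = Round(s_2, k_2) = 0x3B
s_4 = Round(s_3, k_3) = 0x81
s_5 = Round(s_4, k_4) = 0x9B
s_6 = Round(s_5, k_5) = 0x71
s_7 = Round(s_6, k_6) = 0x4D

0x4D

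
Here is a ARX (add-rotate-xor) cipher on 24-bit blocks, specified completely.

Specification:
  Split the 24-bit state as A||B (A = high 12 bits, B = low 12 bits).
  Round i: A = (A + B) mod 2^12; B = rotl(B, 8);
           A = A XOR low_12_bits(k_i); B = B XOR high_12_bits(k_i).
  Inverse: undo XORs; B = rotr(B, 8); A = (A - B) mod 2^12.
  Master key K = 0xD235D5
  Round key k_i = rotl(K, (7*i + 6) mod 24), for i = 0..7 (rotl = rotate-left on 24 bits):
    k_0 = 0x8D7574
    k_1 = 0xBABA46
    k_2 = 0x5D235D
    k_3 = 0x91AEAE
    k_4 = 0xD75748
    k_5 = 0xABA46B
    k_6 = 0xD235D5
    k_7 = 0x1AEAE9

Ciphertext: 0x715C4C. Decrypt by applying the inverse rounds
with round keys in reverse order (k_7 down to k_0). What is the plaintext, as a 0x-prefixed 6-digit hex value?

0xF9CD37

s_0 = ciphertext = 0x715C4C
s_1 = InvRound(s_0, k_7) = 0xFCFE2D
s_2 = InvRound(s_1, k_6) = 0x9370E3
s_3 = InvRound(s_2, k_5) = 0x7C259A
s_4 = InvRound(s_3, k_4) = 0x192EF8
s_5 = InvRound(s_4, k_3) = 0x115E27
s_6 = InvRound(s_5, k_2) = 0x2EDF5B
s_7 = InvRound(s_6, k_1) = 0x9A7F04
s_8 = InvRound(s_7, k_0) = 0xF9CD37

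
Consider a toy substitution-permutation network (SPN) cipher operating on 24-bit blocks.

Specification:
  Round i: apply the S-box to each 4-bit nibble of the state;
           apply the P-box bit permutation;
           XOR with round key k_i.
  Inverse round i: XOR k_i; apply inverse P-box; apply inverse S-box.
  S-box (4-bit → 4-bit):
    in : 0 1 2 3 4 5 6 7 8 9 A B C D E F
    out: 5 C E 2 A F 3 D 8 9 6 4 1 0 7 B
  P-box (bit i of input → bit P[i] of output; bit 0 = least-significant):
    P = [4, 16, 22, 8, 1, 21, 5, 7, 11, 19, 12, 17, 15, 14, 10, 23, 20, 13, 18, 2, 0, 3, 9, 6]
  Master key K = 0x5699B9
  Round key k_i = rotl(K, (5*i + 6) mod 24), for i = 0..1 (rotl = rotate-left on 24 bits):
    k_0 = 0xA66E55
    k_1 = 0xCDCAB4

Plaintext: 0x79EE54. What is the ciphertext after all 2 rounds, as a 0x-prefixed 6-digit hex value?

0x9EFFD1

s_0 = plaintext = 0x79EE54
s_1 = Round(s_0, k_0) = 0x9FB1B2
s_2 = Round(s_1, k_1) = 0x9EFFD1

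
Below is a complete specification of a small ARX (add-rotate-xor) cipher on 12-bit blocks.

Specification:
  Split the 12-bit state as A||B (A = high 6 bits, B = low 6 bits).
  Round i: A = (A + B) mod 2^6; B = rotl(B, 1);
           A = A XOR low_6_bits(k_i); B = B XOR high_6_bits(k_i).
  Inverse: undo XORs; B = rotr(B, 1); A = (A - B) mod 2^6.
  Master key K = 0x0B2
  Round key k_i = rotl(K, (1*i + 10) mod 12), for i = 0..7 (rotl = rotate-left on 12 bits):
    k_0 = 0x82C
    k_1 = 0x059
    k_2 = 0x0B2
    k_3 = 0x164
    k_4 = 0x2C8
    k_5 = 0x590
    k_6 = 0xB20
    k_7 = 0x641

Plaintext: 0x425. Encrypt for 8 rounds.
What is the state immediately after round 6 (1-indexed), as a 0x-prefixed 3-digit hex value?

0xDA1

s_0 = plaintext = 0x425
s_1 = Round(s_0, k_0) = 0x66B
s_2 = Round(s_1, k_1) = 0x756
s_3 = Round(s_2, k_2) = 0x06E
s_4 = Round(s_3, k_3) = 0x2D8
s_5 = Round(s_4, k_4) = 0xAFB
s_6 = Round(s_5, k_5) = 0xDA1
s_7 = Round(s_6, k_6) = 0xDEF
s_8 = Round(s_7, k_7) = 0x9C6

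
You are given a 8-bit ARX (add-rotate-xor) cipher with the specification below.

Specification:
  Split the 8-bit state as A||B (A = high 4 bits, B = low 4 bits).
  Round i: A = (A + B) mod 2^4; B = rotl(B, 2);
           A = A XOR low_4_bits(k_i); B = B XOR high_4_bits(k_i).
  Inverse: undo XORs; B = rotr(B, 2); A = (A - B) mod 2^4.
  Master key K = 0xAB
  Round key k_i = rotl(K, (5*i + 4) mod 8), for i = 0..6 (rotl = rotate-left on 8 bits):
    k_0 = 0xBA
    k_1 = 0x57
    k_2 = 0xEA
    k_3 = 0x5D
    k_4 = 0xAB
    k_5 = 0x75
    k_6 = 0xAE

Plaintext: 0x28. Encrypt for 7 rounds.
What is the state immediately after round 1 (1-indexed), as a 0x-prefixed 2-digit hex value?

0x09

s_0 = plaintext = 0x28
s_1 = Round(s_0, k_0) = 0x09
s_2 = Round(s_1, k_1) = 0xE3
s_3 = Round(s_2, k_2) = 0xB2
s_4 = Round(s_3, k_3) = 0x0D
s_5 = Round(s_4, k_4) = 0x6D
s_6 = Round(s_5, k_5) = 0x60
s_7 = Round(s_6, k_6) = 0x8A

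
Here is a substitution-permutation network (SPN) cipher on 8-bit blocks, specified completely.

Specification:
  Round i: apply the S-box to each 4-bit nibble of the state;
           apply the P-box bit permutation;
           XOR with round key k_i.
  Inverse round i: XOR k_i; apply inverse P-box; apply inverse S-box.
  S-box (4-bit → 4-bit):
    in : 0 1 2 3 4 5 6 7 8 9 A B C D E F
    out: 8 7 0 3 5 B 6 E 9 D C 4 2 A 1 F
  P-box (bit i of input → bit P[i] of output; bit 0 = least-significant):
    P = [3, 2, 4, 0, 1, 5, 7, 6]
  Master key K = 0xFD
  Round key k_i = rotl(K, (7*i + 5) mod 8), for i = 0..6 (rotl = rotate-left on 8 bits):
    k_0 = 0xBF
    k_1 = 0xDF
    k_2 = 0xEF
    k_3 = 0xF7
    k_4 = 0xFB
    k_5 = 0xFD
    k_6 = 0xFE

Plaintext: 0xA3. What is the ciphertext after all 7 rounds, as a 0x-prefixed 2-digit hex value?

0xDB

s_0 = plaintext = 0xA3
s_1 = Round(s_0, k_0) = 0x73
s_2 = Round(s_1, k_1) = 0x33
s_3 = Round(s_2, k_2) = 0xC1
s_4 = Round(s_3, k_3) = 0xCB
s_5 = Round(s_4, k_4) = 0xCB
s_6 = Round(s_5, k_5) = 0xCD
s_7 = Round(s_6, k_6) = 0xDB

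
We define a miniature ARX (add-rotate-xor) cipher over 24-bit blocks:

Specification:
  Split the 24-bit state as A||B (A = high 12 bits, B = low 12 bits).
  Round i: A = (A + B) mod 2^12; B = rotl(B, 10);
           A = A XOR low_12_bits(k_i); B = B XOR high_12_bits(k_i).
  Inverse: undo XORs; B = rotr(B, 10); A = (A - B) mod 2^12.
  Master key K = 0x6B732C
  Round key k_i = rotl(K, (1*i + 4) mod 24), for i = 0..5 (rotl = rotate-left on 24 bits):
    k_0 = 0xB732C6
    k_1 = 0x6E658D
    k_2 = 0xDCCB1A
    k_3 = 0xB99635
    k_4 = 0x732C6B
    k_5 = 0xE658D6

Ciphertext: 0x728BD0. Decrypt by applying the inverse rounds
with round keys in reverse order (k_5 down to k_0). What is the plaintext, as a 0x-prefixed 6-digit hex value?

0x03155F

s_0 = ciphertext = 0x728BD0
s_1 = InvRound(s_0, k_5) = 0x9296D5
s_2 = InvRound(s_1, k_4) = 0xDA679C
s_3 = InvRound(s_2, k_3) = 0xB7C017
s_4 = InvRound(s_3, k_2) = 0x8F776F
s_5 = InvRound(s_4, k_1) = 0x756624
s_6 = InvRound(s_5, k_0) = 0x03155F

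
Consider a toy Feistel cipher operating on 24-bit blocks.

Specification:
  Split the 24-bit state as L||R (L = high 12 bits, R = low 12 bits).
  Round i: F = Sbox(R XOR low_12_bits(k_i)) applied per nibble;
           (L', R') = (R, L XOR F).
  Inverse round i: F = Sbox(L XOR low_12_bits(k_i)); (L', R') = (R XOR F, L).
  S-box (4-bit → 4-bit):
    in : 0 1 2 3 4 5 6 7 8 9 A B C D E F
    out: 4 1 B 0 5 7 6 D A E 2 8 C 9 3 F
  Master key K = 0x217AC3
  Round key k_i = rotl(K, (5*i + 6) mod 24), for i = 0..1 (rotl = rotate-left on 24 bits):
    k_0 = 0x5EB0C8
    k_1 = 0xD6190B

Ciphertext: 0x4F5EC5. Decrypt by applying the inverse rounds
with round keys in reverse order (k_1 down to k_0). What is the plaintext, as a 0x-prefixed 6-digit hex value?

0x906736

s_0 = ciphertext = 0x4F5EC5
s_1 = InvRound(s_0, k_1) = 0x7364F5
s_2 = InvRound(s_1, k_0) = 0x906736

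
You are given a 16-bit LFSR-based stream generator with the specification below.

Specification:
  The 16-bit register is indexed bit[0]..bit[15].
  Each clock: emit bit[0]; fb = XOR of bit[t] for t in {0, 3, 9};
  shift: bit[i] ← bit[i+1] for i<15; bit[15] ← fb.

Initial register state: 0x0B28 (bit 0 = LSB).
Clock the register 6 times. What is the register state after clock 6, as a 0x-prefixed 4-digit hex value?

reg_0 = 0x0B28
clock 1: out=0, reg = 0x0594
clock 2: out=0, reg = 0x02CA
clock 3: out=0, reg = 0x0165
clock 4: out=1, reg = 0x80B2
clock 5: out=0, reg = 0x4059
clock 6: out=1, reg = 0x202C

0x202C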